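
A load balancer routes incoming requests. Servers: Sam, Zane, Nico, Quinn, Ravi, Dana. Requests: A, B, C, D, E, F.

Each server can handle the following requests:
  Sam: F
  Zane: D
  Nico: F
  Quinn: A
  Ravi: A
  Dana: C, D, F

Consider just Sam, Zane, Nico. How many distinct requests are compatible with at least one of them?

The union of neighbours of {Sam, Zane, Nico} is {D, F}, which has 2 elements.
Since |N(S)| = 2 < |S| = 3, Hall's condition fails for this subset.

2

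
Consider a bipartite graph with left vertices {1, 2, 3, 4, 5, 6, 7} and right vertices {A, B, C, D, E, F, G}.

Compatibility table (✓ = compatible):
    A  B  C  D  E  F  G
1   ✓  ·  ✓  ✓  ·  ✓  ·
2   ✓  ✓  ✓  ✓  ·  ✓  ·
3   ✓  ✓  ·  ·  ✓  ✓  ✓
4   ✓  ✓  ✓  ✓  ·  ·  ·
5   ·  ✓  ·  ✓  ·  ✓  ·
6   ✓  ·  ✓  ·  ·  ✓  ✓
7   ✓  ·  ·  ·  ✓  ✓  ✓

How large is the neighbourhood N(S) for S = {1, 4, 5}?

5

The union of neighbours of {1, 4, 5} is {A, B, C, D, F}, which has 5 elements.
Since |N(S)| = 5 ≥ |S| = 3, Hall's condition holds for this subset.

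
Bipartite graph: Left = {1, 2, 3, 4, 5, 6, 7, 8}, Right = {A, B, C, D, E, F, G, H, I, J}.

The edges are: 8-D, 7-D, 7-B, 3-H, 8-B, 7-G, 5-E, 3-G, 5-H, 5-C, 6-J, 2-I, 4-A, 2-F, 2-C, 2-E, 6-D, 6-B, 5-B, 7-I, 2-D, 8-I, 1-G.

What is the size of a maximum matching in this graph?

A valid assignment of size 8: 1-G, 2-F, 3-H, 4-A, 5-E, 6-J, 7-D, 8-B.
All 8 left vertices are matched, so no larger matching exists.

8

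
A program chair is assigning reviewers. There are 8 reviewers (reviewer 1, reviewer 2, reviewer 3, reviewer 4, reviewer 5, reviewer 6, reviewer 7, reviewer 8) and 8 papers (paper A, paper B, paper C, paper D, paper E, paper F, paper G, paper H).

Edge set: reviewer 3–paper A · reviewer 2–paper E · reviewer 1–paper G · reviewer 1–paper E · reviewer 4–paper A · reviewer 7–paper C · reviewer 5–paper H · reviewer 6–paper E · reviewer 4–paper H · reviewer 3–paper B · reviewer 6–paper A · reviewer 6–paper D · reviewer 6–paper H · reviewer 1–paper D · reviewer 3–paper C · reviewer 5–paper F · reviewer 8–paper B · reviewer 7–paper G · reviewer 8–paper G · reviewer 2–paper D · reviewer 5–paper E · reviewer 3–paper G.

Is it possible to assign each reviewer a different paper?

Yes

A valid assignment of size 8: reviewer 1–paper D, reviewer 2–paper E, reviewer 3–paper C, reviewer 4–paper H, reviewer 5–paper F, reviewer 6–paper A, reviewer 7–paper G, reviewer 8–paper B.
All 8 reviewers are covered.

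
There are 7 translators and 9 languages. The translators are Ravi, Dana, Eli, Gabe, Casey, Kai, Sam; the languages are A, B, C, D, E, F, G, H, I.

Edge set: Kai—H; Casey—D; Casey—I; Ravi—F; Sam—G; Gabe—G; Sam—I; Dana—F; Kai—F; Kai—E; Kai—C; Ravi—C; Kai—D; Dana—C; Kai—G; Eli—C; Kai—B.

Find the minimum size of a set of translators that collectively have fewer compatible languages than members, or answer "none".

Take S = {Ravi, Dana, Eli}. Its neighbourhood is {C, F}, so |N(S)| = 2 < |S| = 3.
Every subset of size less than 3 has at least as many neighbours as members, so 3 is the minimum.

3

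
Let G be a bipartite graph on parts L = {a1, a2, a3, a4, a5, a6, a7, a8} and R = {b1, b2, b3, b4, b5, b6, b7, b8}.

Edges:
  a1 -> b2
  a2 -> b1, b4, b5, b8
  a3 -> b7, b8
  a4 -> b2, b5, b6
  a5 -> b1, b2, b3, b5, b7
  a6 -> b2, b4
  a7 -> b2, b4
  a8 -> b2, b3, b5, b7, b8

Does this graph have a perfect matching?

No

The set {a1, a6, a7} has only 2 neighbours ({b2, b4}), so by Hall's theorem at most 7 of the 8 left vertices can be matched.
Hence no matching covers every left vertex.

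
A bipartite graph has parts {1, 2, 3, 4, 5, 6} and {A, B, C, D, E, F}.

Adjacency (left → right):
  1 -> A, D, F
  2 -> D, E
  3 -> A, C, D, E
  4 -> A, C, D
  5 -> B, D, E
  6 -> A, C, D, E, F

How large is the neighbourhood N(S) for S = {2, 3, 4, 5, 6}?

6

The union of neighbours of {2, 3, 4, 5, 6} is {A, B, C, D, E, F}, which has 6 elements.
Since |N(S)| = 6 ≥ |S| = 5, Hall's condition holds for this subset.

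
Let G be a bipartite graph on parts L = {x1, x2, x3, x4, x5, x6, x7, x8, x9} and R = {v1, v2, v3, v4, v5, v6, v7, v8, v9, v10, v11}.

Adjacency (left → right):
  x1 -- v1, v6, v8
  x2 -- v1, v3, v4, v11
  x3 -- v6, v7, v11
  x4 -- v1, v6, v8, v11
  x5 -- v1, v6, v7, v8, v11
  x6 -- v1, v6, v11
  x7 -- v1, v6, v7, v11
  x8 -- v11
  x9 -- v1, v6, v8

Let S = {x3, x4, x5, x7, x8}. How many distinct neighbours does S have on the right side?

The union of neighbours of {x3, x4, x5, x7, x8} is {v1, v6, v7, v8, v11}, which has 5 elements.
Since |N(S)| = 5 ≥ |S| = 5, Hall's condition holds for this subset.

5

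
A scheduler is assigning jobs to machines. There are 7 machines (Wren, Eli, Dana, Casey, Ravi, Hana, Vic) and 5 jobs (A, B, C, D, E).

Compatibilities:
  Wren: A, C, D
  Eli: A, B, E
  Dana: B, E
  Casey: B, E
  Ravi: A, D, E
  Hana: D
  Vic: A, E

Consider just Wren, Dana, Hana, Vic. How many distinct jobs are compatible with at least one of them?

5

The union of neighbours of {Wren, Dana, Hana, Vic} is {A, B, C, D, E}, which has 5 elements.
Since |N(S)| = 5 ≥ |S| = 4, Hall's condition holds for this subset.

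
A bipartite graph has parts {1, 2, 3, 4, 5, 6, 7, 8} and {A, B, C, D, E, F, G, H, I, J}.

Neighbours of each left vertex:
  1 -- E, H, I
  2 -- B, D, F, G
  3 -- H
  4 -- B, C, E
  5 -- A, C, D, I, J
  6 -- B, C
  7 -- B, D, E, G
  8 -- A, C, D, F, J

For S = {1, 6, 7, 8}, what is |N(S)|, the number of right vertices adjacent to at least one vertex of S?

The union of neighbours of {1, 6, 7, 8} is {A, B, C, D, E, F, G, H, I, J}, which has 10 elements.
Since |N(S)| = 10 ≥ |S| = 4, Hall's condition holds for this subset.

10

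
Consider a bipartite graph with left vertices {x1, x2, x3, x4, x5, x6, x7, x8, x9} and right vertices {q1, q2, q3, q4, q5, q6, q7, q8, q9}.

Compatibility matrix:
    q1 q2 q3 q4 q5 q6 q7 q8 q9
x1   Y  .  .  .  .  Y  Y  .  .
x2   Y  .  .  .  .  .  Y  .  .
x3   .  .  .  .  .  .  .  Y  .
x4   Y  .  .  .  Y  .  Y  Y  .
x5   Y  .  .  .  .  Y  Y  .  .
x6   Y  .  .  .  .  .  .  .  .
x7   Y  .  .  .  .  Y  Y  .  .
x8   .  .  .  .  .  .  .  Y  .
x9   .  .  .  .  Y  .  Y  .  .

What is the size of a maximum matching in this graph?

5

One maximum matching: x1→q7, x2→q1, x3→q8, x4→q5, x5→q6.
The set {x1, x2, x3, x4, x5, x6, x7, x8, x9} has only 5 neighbours ({q1, q5, q6, q7, q8}), so by Hall's theorem at most 5 of the 9 left vertices can be matched.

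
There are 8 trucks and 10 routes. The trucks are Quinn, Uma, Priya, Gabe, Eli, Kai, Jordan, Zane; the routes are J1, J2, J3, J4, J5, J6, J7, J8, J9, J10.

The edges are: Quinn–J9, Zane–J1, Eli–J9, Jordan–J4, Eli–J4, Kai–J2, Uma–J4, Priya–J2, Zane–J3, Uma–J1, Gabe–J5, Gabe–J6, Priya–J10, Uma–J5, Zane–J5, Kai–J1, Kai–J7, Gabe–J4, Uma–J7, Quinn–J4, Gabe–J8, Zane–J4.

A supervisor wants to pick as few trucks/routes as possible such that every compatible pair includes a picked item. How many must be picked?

The 7 edges Quinn–J4, Uma–J5, Priya–J10, Gabe–J6, Eli–J9, Kai–J7, Zane–J3 form a matching, so any vertex cover needs at least 7 vertices (one per matched edge).
Conversely {Uma, Priya, Gabe, Kai, Zane, J4, J9} meets every edge and has exactly 7 vertices, so 7 is optimal.

7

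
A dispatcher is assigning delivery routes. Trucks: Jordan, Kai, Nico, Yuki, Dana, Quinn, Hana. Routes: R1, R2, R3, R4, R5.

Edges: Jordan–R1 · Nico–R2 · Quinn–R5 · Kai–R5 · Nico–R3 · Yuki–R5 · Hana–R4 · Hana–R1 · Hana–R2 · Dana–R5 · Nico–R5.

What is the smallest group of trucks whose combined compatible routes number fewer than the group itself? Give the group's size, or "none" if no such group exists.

Take S = {Kai, Yuki}. Its neighbourhood is {R5}, so |N(S)| = 1 < |S| = 2.
No single vertex violates Hall's condition since each has at least one neighbour, so 2 is the minimum.

2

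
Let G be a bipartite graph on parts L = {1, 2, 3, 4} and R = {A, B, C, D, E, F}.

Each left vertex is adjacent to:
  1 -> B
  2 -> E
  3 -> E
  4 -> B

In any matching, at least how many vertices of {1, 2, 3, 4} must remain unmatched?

A valid assignment of size 2: 1-B, 2-E.
The set {1, 2, 3, 4} has only 2 neighbours ({B, E}), so by Hall's theorem at most 2 of the 4 left vertices can be matched.
That matches 2 of the 4, leaving 2 unmatched; no matching can do better.

2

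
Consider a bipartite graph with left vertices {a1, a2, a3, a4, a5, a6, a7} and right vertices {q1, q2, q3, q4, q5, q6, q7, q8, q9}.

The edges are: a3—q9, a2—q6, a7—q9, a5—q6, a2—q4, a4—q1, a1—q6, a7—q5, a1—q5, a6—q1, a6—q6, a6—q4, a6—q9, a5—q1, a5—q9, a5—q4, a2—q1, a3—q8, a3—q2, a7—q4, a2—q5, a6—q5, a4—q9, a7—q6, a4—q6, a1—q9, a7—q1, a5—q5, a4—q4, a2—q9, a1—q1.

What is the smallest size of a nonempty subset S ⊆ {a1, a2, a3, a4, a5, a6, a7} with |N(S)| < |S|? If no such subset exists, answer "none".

Take S = {a1, a2, a4, a5, a6, a7}. Its neighbourhood is {q1, q4, q5, q6, q9}, so |N(S)| = 5 < |S| = 6.
Every subset of size less than 6 has at least as many neighbours as members, so 6 is the minimum.

6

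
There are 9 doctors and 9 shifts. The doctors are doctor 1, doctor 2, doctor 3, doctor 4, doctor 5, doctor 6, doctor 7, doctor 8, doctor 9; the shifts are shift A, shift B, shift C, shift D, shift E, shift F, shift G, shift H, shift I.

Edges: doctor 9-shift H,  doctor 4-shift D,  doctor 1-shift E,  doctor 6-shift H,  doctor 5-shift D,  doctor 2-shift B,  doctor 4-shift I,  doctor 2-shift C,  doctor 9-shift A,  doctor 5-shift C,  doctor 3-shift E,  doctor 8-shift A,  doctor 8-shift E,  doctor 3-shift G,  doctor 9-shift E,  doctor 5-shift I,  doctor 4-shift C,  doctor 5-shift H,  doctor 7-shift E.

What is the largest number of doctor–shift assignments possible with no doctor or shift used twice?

One maximum matching: doctor 1→shift E, doctor 2→shift B, doctor 3→shift G, doctor 4→shift D, doctor 5→shift I, doctor 6→shift H, doctor 8→shift A.
The set {doctor 1, doctor 6, doctor 7, doctor 8, doctor 9} has only 3 neighbours ({shift A, shift E, shift H}), so by Hall's theorem at most 7 of the 9 doctors can be matched.

7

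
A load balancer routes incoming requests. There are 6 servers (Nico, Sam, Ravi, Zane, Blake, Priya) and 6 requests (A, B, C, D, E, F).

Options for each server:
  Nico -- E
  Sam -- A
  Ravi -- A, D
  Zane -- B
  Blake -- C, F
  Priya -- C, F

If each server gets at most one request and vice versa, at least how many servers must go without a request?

0

A valid assignment of size 6: Nico–E, Sam–A, Ravi–D, Zane–B, Blake–C, Priya–F.
All 6 servers are matched, so no larger matching exists.
That matches 6 of the 6, leaving 0 unmatched; no matching can do better.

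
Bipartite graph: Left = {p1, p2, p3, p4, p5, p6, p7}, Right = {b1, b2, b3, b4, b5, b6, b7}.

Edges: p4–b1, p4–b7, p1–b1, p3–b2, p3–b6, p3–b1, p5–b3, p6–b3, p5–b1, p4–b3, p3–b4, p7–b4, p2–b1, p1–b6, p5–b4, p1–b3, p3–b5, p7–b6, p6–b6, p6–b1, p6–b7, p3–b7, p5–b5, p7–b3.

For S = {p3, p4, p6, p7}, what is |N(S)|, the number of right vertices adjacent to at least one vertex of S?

7

The union of neighbours of {p3, p4, p6, p7} is {b1, b2, b3, b4, b5, b6, b7}, which has 7 elements.
Since |N(S)| = 7 ≥ |S| = 4, Hall's condition holds for this subset.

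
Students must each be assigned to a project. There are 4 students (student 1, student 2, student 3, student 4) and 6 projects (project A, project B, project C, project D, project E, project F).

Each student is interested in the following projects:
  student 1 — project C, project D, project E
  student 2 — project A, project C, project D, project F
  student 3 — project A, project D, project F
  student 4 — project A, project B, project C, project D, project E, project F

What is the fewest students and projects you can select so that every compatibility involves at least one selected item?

4

The 4 edges student 1–project E, student 2–project C, student 3–project A, student 4–project F form a matching, so any vertex cover needs at least 4 vertices (one per matched edge).
Conversely {student 1, student 2, student 3, student 4} meets every edge and has exactly 4 vertices, so 4 is optimal.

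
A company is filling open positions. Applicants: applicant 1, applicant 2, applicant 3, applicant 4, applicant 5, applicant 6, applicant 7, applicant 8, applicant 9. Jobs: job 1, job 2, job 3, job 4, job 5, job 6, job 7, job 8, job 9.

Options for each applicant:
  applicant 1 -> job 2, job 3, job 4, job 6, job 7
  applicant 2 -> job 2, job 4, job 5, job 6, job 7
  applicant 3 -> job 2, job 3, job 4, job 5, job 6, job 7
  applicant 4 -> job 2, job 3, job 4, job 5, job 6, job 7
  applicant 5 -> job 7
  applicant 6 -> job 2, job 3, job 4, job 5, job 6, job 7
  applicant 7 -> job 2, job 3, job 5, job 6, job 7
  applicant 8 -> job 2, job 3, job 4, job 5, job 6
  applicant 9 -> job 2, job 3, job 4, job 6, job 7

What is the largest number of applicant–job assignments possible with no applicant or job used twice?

6

A valid assignment of size 6: applicant 1–job 2, applicant 2–job 6, applicant 3–job 4, applicant 4–job 3, applicant 5–job 7, applicant 6–job 5.
The set {applicant 1, applicant 2, applicant 3, applicant 4, applicant 5, applicant 6, applicant 7, applicant 8, applicant 9} has only 6 neighbours ({job 2, job 3, job 4, job 5, job 6, job 7}), so by Hall's theorem at most 6 of the 9 applicants can be matched.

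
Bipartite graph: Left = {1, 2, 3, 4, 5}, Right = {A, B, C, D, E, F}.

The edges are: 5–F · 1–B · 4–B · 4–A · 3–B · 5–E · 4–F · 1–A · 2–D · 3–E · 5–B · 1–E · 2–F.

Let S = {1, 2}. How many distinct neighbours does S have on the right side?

5

The union of neighbours of {1, 2} is {A, B, D, E, F}, which has 5 elements.
Since |N(S)| = 5 ≥ |S| = 2, Hall's condition holds for this subset.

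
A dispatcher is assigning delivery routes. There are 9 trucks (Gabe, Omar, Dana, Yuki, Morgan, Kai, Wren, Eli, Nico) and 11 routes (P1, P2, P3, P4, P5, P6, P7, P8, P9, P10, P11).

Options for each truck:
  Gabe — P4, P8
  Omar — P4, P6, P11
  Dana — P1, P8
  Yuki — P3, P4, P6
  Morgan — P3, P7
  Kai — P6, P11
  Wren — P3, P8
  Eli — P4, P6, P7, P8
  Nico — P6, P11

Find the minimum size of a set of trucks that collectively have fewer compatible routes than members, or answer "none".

6

Take S = {Gabe, Omar, Yuki, Kai, Wren, Nico}. Its neighbourhood is {P3, P4, P6, P8, P11}, so |N(S)| = 5 < |S| = 6.
Every subset of size less than 6 has at least as many neighbours as members, so 6 is the minimum.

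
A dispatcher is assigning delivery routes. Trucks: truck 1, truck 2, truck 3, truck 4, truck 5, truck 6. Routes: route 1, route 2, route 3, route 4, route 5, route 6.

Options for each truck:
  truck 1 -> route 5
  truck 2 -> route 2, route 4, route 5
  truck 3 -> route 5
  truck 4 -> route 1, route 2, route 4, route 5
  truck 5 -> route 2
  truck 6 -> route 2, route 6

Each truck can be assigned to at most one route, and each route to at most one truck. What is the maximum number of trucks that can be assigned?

5

A valid assignment of size 5: truck 1→route 5, truck 2→route 4, truck 4→route 1, truck 5→route 2, truck 6→route 6.
The set {truck 1, truck 3} has only 1 neighbour ({route 5}), so by Hall's theorem at most 5 of the 6 trucks can be matched.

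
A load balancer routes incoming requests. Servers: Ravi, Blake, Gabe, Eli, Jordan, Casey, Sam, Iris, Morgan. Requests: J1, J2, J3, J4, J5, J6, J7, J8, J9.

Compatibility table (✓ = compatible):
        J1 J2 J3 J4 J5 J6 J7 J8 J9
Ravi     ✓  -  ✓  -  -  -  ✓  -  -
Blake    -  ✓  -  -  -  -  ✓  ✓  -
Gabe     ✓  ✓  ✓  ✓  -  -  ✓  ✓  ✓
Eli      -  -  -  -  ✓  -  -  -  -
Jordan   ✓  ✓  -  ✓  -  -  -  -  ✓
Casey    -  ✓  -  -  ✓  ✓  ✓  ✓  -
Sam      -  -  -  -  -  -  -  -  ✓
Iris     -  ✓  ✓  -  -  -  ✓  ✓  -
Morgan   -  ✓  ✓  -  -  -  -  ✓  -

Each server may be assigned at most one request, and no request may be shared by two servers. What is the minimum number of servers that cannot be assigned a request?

0

A valid assignment of size 9: Ravi–J1, Blake–J8, Gabe–J2, Eli–J5, Jordan–J4, Casey–J6, Sam–J9, Iris–J7, Morgan–J3.
All 9 servers are matched, so no larger matching exists.
That matches 9 of the 9, leaving 0 unmatched; no matching can do better.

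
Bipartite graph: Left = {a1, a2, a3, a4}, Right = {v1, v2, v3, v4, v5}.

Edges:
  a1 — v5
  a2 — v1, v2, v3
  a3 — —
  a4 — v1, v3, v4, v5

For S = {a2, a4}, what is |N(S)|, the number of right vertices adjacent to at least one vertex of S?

The union of neighbours of {a2, a4} is {v1, v2, v3, v4, v5}, which has 5 elements.
Since |N(S)| = 5 ≥ |S| = 2, Hall's condition holds for this subset.

5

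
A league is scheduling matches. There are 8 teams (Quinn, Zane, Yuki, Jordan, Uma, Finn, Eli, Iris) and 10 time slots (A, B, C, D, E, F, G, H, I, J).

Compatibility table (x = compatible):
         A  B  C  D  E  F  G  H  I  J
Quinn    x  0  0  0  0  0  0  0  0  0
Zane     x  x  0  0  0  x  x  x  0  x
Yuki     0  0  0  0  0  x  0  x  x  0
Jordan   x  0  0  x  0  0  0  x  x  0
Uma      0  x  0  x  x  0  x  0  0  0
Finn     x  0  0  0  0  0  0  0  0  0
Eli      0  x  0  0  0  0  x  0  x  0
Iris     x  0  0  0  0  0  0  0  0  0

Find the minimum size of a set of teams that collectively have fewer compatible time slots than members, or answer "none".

Take S = {Quinn, Finn}. Its neighbourhood is {A}, so |N(S)| = 1 < |S| = 2.
No single vertex violates Hall's condition since each has at least one neighbour, so 2 is the minimum.

2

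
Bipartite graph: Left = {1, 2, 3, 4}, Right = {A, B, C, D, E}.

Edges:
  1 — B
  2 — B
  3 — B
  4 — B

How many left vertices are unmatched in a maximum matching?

3

One maximum matching: 1→B.
The set {1, 2, 3, 4} has only 1 neighbour ({B}), so by Hall's theorem at most 1 of the 4 left vertices can be matched.
That matches 1 of the 4, leaving 3 unmatched; no matching can do better.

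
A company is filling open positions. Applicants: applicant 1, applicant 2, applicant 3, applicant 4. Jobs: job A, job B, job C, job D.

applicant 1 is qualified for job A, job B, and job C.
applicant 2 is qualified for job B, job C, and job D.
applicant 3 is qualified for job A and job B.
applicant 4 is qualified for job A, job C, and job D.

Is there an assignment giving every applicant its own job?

Yes

For example, pair applicant 1-job C, applicant 2-job D, applicant 3-job B, applicant 4-job A.
All 4 applicants are covered.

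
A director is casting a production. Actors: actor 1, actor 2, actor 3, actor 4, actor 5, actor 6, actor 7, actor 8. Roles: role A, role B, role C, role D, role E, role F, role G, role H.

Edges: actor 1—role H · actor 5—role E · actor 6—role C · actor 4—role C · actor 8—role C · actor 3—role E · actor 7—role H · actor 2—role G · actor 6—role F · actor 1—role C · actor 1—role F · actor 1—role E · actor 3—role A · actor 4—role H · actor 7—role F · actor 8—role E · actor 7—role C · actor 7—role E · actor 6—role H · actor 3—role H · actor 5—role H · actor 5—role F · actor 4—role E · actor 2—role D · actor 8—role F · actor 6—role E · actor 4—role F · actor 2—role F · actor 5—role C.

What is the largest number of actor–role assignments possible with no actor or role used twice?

6

A valid assignment of size 6: actor 1→role C, actor 2→role G, actor 3→role A, actor 4→role H, actor 5→role E, actor 6→role F.
The set {actor 1, actor 4, actor 5, actor 6, actor 7, actor 8} has only 4 neighbours ({role C, role E, role F, role H}), so by Hall's theorem at most 6 of the 8 actors can be matched.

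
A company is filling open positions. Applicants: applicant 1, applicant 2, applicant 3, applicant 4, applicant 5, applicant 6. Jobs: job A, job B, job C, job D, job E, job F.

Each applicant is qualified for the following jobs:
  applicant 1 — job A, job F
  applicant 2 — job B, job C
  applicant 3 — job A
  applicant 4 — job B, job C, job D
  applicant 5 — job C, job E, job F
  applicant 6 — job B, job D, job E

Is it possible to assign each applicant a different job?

For example, pair applicant 1-job F, applicant 2-job B, applicant 3-job A, applicant 4-job D, applicant 5-job C, applicant 6-job E.
All 6 applicants are covered.

Yes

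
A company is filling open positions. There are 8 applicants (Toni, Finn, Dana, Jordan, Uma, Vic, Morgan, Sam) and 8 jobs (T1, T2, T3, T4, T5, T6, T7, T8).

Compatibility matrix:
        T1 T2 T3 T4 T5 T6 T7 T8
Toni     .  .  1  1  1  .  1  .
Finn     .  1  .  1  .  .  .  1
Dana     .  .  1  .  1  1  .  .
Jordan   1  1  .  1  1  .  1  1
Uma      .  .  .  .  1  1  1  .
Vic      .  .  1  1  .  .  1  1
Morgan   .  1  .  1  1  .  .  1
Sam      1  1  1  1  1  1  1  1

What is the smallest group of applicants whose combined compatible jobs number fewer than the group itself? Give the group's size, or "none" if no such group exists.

A matching saturating every applicant exists, for instance Toni→T4, Finn→T2, Dana→T3, Jordan→T1, Uma→T6, Vic→T8, Morgan→T5, Sam→T7.
By Hall's marriage theorem, this means |N(S)| ≥ |S| for every subset S, so no violating subset exists.

none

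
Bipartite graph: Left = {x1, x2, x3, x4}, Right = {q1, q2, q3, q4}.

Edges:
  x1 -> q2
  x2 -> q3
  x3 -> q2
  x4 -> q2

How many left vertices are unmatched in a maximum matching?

One maximum matching: x1-q2, x2-q3.
The set {x1, x3, x4} has only 1 neighbour ({q2}), so by Hall's theorem at most 2 of the 4 left vertices can be matched.
That matches 2 of the 4, leaving 2 unmatched; no matching can do better.

2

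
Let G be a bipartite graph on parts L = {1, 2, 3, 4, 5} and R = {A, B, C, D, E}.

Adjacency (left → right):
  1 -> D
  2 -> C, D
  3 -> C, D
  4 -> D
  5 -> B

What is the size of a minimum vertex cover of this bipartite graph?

{5, C, D} is a vertex cover of size 3: every edge has an endpoint in this set.
No smaller cover exists because 1–D, 2–C, 5–B is a matching of size 3, and a cover must include an endpoint of each of these disjoint edges (König's theorem).

3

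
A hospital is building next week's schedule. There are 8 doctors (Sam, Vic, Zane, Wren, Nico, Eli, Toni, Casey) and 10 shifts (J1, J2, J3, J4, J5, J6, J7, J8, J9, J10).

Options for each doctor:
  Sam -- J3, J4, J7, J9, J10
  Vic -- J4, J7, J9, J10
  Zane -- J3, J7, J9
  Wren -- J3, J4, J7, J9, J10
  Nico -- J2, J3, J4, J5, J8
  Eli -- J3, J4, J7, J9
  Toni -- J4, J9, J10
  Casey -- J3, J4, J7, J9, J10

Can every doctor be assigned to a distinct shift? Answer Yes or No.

No

The set {Sam, Vic, Zane, Wren, Eli, Toni, Casey} has only 5 neighbours ({J10, J3, J4, J7, J9}), so by Hall's theorem at most 6 of the 8 doctors can be matched.
Hence no matching covers every doctor.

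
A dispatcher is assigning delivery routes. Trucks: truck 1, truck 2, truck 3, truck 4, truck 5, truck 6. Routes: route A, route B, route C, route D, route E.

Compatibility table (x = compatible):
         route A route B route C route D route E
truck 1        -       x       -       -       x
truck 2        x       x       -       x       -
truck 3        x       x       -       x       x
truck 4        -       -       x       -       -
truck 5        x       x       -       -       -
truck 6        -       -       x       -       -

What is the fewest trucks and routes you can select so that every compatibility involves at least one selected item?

The 5 edges truck 1–route E, truck 2–route A, truck 3–route D, truck 4–route C, truck 5–route B form a matching, so any vertex cover needs at least 5 vertices (one per matched edge).
Conversely {truck 1, truck 2, truck 3, truck 5, route C} meets every edge and has exactly 5 vertices, so 5 is optimal.

5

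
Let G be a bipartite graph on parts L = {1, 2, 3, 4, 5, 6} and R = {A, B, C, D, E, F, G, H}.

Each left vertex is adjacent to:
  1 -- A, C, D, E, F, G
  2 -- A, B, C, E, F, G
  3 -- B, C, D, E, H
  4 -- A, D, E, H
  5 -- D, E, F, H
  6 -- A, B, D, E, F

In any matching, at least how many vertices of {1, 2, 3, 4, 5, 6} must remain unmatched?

For example, pair 1-G, 2-E, 3-H, 4-D, 5-F, 6-A.
This saturates every left vertex, so 6 is the maximum.
That matches 6 of the 6, leaving 0 unmatched; no matching can do better.

0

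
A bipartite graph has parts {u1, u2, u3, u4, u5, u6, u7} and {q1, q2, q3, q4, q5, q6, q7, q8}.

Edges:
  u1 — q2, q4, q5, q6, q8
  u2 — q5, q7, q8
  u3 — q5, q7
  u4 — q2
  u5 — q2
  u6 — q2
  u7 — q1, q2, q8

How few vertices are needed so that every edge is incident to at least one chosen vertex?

{u1, u2, u3, u7, q2} is a vertex cover of size 5: every edge has an endpoint in this set.
No smaller cover exists because u1–q6, u2–q7, u3–q5, u4–q2, u7–q8 is a matching of size 5, and a cover must include an endpoint of each of these disjoint edges (König's theorem).

5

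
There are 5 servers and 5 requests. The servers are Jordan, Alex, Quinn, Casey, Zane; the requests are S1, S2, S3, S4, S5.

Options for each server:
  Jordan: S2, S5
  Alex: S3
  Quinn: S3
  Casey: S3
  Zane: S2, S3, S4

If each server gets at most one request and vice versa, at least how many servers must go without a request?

For example, pair Jordan→S5, Alex→S3, Zane→S2.
The set {Alex, Quinn, Casey} has only 1 neighbour ({S3}), so by Hall's theorem at most 3 of the 5 servers can be matched.
That matches 3 of the 5, leaving 2 unmatched; no matching can do better.

2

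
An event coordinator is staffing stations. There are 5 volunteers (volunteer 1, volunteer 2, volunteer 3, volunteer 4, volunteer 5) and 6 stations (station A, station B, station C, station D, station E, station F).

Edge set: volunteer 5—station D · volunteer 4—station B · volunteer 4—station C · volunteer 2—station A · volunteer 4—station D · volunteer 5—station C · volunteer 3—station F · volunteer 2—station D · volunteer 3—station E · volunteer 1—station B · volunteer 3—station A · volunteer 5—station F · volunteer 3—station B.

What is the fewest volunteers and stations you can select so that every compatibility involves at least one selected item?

5

A maximum matching has 5 edges (e.g. volunteer 1–station B, volunteer 2–station A, volunteer 3–station F, volunteer 4–station C, volunteer 5–station D).
By König's theorem the minimum vertex cover has the same size. One such cover is {volunteer 1, volunteer 2, volunteer 3, volunteer 4, volunteer 5}.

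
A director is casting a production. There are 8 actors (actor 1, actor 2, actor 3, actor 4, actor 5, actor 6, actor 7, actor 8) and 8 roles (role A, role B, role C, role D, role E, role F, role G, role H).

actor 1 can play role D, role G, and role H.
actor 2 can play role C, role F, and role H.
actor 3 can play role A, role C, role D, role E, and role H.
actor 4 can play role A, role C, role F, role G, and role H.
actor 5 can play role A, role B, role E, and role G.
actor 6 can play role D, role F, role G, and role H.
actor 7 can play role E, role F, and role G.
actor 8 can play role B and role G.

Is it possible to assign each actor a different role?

Yes

For example, pair actor 1–role H, actor 2–role C, actor 3–role E, actor 4–role A, actor 5–role B, actor 6–role D, actor 7–role F, actor 8–role G.
All 8 actors are covered.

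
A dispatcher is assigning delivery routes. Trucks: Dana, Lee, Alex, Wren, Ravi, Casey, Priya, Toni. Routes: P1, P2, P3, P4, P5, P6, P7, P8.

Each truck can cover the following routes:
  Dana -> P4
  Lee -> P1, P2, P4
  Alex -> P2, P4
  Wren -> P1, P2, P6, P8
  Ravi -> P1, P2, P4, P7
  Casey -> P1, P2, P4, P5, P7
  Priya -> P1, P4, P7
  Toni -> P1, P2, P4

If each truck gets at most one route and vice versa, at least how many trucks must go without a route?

2

One maximum matching: Dana–P4, Lee–P1, Alex–P2, Wren–P8, Ravi–P7, Casey–P5.
The set {Dana, Lee, Alex, Ravi, Priya, Toni} has only 4 neighbours ({P1, P2, P4, P7}), so by Hall's theorem at most 6 of the 8 trucks can be matched.
That matches 6 of the 8, leaving 2 unmatched; no matching can do better.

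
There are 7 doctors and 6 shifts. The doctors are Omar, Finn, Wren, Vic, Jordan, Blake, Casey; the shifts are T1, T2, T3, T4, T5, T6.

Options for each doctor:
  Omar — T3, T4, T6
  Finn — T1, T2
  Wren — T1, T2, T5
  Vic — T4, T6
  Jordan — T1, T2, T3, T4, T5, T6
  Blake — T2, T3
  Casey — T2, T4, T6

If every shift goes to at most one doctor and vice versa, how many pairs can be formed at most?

6

One maximum matching: Omar→T3, Finn→T1, Wren→T5, Vic→T6, Jordan→T4, Blake→T2.
The set {Omar, Finn, Wren, Vic, Jordan, Blake, Casey} has only 6 neighbours ({T1, T2, T3, T4, T5, T6}), so by Hall's theorem at most 6 of the 7 doctors can be matched.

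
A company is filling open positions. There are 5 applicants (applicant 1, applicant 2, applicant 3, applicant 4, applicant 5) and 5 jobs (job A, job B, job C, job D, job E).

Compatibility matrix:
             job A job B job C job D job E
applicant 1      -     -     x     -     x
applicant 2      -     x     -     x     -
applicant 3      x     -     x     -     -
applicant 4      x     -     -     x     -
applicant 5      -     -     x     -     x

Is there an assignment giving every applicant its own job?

Yes

A valid assignment of size 5: applicant 1-job C, applicant 2-job B, applicant 3-job A, applicant 4-job D, applicant 5-job E.
Every applicant is matched, so this is a perfect matching.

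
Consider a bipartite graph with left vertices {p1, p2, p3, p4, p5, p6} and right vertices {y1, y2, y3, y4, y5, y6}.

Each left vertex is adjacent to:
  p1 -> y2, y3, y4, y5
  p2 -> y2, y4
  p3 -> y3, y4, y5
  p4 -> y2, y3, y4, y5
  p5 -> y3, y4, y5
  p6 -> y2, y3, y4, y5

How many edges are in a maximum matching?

4

One maximum matching: p1–y5, p2–y2, p3–y4, p4–y3.
The set {p1, p2, p3, p4, p5, p6} has only 4 neighbours ({y2, y3, y4, y5}), so by Hall's theorem at most 4 of the 6 left vertices can be matched.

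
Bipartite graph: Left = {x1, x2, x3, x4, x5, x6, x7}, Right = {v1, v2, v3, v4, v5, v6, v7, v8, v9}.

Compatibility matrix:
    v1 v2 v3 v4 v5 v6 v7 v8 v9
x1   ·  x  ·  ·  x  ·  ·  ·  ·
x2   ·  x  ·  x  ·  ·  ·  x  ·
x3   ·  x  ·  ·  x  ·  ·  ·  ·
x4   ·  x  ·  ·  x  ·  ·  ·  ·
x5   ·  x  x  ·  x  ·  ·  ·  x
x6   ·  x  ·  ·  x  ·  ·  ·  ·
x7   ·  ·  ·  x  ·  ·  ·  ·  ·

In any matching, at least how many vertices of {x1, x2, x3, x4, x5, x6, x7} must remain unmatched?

One maximum matching: x1–v5, x2–v8, x3–v2, x5–v3, x7–v4.
The set {x1, x3, x4, x6} has only 2 neighbours ({v2, v5}), so by Hall's theorem at most 5 of the 7 left vertices can be matched.
That matches 5 of the 7, leaving 2 unmatched; no matching can do better.

2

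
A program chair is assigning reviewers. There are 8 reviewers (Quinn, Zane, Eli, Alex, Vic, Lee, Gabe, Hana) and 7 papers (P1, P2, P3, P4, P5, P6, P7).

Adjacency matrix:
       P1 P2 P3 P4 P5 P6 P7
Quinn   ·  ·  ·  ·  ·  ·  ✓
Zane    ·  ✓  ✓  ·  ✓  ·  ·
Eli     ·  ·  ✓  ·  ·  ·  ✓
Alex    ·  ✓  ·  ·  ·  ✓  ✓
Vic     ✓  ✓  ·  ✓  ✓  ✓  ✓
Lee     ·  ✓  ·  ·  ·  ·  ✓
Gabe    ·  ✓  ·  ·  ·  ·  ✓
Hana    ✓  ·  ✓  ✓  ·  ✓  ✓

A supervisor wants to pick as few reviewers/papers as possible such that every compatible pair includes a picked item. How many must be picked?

{Zane, Eli, Alex, Vic, Hana, P2, P7} is a vertex cover of size 7: every edge has an endpoint in this set.
No smaller cover exists because Quinn–P7, Zane–P5, Eli–P3, Alex–P6, Vic–P4, Lee–P2, Hana–P1 is a matching of size 7, and a cover must include an endpoint of each of these disjoint edges (König's theorem).

7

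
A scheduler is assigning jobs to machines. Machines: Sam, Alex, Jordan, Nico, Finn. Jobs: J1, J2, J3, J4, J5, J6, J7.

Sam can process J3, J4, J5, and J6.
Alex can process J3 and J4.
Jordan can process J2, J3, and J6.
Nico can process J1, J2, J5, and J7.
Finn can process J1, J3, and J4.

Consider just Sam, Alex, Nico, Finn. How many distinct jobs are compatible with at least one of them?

The union of neighbours of {Sam, Alex, Nico, Finn} is {J1, J2, J3, J4, J5, J6, J7}, which has 7 elements.
Since |N(S)| = 7 ≥ |S| = 4, Hall's condition holds for this subset.

7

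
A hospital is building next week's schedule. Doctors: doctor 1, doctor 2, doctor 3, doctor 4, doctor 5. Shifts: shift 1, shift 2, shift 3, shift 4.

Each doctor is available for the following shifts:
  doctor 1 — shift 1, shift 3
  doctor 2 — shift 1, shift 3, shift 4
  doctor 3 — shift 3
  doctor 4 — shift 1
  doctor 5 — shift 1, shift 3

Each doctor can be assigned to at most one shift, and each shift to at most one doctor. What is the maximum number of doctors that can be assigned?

3

A valid assignment of size 3: doctor 1–shift 1, doctor 2–shift 4, doctor 3–shift 3.
The set {doctor 1, doctor 3, doctor 4, doctor 5} has only 2 neighbours ({shift 1, shift 3}), so by Hall's theorem at most 3 of the 5 doctors can be matched.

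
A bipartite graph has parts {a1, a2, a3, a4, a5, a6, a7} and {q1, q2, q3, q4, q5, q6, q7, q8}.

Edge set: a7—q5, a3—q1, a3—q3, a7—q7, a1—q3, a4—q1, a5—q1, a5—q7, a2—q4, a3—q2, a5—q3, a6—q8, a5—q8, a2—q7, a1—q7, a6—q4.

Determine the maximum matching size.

For example, pair a1→q3, a2→q4, a3→q2, a4→q1, a5→q7, a6→q8, a7→q5.
This saturates every left vertex, so 7 is the maximum.

7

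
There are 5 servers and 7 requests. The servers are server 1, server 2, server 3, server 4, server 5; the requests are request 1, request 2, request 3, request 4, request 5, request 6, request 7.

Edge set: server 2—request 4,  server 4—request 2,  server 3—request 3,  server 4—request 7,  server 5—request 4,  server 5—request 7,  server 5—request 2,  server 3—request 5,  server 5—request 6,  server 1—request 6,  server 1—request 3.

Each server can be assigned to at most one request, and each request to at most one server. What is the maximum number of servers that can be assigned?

One maximum matching: server 1-request 6, server 2-request 4, server 3-request 5, server 4-request 2, server 5-request 7.
This saturates every server, so 5 is the maximum.

5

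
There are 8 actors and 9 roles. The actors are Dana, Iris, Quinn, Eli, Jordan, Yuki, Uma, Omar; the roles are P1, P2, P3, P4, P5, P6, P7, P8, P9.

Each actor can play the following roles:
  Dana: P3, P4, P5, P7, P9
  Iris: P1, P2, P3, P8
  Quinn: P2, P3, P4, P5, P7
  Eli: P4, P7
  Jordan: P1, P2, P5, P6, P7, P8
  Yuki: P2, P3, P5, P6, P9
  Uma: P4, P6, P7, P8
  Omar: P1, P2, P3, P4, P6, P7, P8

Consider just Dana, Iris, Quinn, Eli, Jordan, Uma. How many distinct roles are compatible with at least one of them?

The union of neighbours of {Dana, Iris, Quinn, Eli, Jordan, Uma} is {P1, P2, P3, P4, P5, P6, P7, P8, P9}, which has 9 elements.
Since |N(S)| = 9 ≥ |S| = 6, Hall's condition holds for this subset.

9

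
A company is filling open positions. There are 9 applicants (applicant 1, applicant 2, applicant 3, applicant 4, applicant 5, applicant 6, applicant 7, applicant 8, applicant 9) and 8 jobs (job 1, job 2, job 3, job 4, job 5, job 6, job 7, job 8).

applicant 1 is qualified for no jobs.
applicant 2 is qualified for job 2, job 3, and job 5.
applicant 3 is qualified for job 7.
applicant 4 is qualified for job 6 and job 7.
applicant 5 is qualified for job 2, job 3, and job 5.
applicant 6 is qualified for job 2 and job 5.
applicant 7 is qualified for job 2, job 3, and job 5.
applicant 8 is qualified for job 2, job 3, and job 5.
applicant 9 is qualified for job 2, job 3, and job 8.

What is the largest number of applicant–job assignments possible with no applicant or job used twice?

A valid assignment of size 6: applicant 2→job 3, applicant 3→job 7, applicant 4→job 6, applicant 5→job 5, applicant 6→job 2, applicant 9→job 8.
The set {applicant 1, applicant 2, applicant 5, applicant 6, applicant 7, applicant 8} has only 3 neighbours ({job 2, job 3, job 5}), so by Hall's theorem at most 6 of the 9 applicants can be matched.

6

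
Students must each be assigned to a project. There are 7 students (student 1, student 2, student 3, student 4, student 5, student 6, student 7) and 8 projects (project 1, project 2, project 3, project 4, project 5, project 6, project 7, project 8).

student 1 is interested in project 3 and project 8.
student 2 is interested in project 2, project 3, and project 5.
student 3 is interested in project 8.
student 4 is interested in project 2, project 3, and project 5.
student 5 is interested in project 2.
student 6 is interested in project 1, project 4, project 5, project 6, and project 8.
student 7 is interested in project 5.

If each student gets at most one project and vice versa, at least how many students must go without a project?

One maximum matching: student 1-project 3, student 2-project 5, student 3-project 8, student 4-project 2, student 6-project 6.
The set {student 1, student 2, student 3, student 4, student 5, student 7} has only 4 neighbours ({project 2, project 3, project 5, project 8}), so by Hall's theorem at most 5 of the 7 students can be matched.
That matches 5 of the 7, leaving 2 unmatched; no matching can do better.

2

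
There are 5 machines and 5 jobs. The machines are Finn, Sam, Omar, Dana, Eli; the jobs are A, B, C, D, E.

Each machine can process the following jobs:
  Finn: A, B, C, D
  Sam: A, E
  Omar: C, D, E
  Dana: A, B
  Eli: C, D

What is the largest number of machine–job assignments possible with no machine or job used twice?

5

For example, pair Finn–B, Sam–E, Omar–D, Dana–A, Eli–C.
All 5 machines are matched, so no larger matching exists.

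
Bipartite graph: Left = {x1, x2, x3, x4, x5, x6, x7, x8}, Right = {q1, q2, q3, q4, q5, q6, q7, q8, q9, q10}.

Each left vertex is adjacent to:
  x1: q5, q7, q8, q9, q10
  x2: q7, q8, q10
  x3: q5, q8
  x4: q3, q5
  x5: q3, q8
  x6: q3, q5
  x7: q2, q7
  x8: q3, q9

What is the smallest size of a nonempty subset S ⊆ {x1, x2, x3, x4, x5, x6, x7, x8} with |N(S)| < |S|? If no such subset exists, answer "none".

4

Take S = {x3, x4, x5, x6}. Its neighbourhood is {q3, q5, q8}, so |N(S)| = 3 < |S| = 4.
Every subset of size less than 4 has at least as many neighbours as members, so 4 is the minimum.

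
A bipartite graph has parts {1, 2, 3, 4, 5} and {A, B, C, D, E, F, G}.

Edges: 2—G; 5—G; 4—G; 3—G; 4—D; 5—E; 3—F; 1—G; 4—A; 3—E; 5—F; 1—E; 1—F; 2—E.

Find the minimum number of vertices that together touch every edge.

4

{4, E, F, G} is a vertex cover of size 4: every edge has an endpoint in this set.
No smaller cover exists because 1–F, 2–G, 3–E, 4–D is a matching of size 4, and a cover must include an endpoint of each of these disjoint edges (König's theorem).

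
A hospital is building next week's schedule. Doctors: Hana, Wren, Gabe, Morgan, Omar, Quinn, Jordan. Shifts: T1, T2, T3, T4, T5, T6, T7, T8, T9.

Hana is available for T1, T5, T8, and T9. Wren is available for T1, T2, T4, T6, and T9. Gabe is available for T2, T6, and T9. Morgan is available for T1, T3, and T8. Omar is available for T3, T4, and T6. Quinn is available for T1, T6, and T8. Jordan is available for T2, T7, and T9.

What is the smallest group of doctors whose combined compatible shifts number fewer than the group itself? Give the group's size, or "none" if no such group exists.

none

A matching saturating every doctor exists, for instance Hana→T8, Wren→T1, Gabe→T2, Morgan→T3, Omar→T4, Quinn→T6, Jordan→T9.
By Hall's marriage theorem, this means |N(S)| ≥ |S| for every subset S, so no violating subset exists.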